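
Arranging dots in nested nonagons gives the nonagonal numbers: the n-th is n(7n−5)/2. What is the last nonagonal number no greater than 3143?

3075

Solve n(7n−5)/2 ≤ 3143 for integer n.
n = 30 gives 3075 ≤ 3143, while n = 31 gives 3286 > 3143; so the answer is 3075.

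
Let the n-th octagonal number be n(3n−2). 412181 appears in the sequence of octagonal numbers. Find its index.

Set n(3n−2) = 412181, giving 3n² − 2n − 412181 = 0.
So n = (2 + 2224) / 6 = 2226/6 = 371.

371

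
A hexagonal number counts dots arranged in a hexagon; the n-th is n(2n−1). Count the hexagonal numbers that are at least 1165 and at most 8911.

43

The n-th hexagonal number is n(2n−1).
Smallest index with value ≥ 1165: n = 25 (giving 1225).
Largest index with value ≤ 8911: n = 67 (giving 8911).
Indices 25 through 67: 43 terms.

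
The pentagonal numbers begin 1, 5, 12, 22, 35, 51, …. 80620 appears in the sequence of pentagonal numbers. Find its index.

Set n(3n−1)/2 = 80620, giving 3n² − n − 161240 = 0.
The discriminant is 1 + 24·80620 = 1934881, and √1934881 = 1391.
So n = (1 + 1391) / 6 = 1392/6 = 232.
Check: 232·(3·232 − 1)/2 = 80620. ✓

232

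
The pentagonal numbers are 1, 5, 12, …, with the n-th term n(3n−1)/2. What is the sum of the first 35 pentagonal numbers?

Σ i(3i−1)/2 = (3Σi² − Σi) / 2 over i = 1..35.
Σi = 630 and Σi² = 14910.
(3·14910 − 1·630) / 2 = 44100/2 = 22050.

22050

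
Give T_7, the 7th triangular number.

28

The 7th triangular number is n(n+1)/2 with n = 7.
7·8/2 = 56/2 = 28.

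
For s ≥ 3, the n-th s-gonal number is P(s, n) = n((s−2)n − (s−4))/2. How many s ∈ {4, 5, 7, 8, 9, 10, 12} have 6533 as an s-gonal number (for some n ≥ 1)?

1

s = 4: P(4, 80) = 6400 and P(4, 81) = 6561; 6533 is not s-gonal.
s = 5: P(5, 66) = 6501 and P(5, 67) = 6700; 6533 is not s-gonal.
s = 7: P(7, 51) = 6426 and P(7, 52) = 6682; 6533 is not s-gonal.
s = 8: P(8, 47) = 6533. ✓
s = 9: P(9, 43) = 6364 and P(9, 44) = 6666; 6533 is not s-gonal.
s = 10: P(10, 40) = 6280 and P(10, 41) = 6601; 6533 is not s-gonal.
s = 12: P(12, 36) = 6336 and P(12, 37) = 6697; 6533 is not s-gonal.
Hits: s ∈ {8} → 1.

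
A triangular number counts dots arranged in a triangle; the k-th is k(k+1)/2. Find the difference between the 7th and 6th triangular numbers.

7

Consecutive triangular numbers differ by n: T_{7} − T_{6} = 7.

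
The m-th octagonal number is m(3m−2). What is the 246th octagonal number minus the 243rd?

4395

246·(3·246 − 2) = 181056 and 243·(3·243 − 2) = 176661.
Difference: 181056 − 176661 = 4395.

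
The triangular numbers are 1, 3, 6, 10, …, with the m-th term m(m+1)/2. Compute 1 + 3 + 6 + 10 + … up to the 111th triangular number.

234136

Σ i(i+1)/2 = (Σi² + Σi) / 2 over i = 1..111.
Σi = 6216 and Σi² = 462056.
(1·462056 + 1·6216) / 2 = 468272/2 = 234136.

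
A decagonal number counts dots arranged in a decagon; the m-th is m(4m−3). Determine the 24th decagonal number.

2232

The 24th decagonal number is n(4n−3) with n = 24.
24·(4·24 − 3) = 24·93 = 2232.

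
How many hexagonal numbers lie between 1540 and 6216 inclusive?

The n-th hexagonal number is n(2n−1).
Smallest index with value ≥ 1540: n = 28 (giving 1540).
Largest index with value ≤ 6216: n = 56 (giving 6216).
Indices 28 through 56: 29 terms.

29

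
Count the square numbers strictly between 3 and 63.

The n-th square number is n².
Smallest index with value > 3: n = 2 (giving 4).
Largest index with value < 63: n = 7 (giving 49).
Indices 2 through 7: 6 terms.

6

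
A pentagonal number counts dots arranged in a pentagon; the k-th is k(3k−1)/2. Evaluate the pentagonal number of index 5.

35

5·(3·5 − 1)/2 = 5·14/2 = 5·7 = 35.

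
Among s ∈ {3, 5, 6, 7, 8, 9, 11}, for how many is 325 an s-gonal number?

3

s = 3: P(3, 25) = 325. ✓
s = 5: P(5, 14) = 287 and P(5, 15) = 330; 325 is not s-gonal.
s = 6: P(6, 13) = 325. ✓
s = 7: P(7, 11) = 286 and P(7, 12) = 342; 325 is not s-gonal.
s = 8: P(8, 10) = 280 and P(8, 11) = 341; 325 is not s-gonal.
s = 9: P(9, 10) = 325. ✓
s = 11: P(11, 8) = 260 and P(11, 9) = 333; 325 is not s-gonal.
Hits: s ∈ {3, 6, 9} → 3.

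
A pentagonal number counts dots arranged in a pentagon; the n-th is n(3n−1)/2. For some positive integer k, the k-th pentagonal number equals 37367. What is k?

158

Set n(3n−1)/2 = 37367, giving 3n² − n − 74734 = 0.
The discriminant is 1 + 24·37367 = 896809, and √896809 = 947.
So n = (1 + 947) / 6 = 948/6 = 158.
Check: 158·(3·158 − 1)/2 = 37367. ✓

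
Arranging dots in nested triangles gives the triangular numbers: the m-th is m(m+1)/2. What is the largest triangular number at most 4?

Solve n(n+1)/2 ≤ 4 for integer n.
n = 2 gives 3 ≤ 4, while n = 3 gives 6 > 4; so the answer is 3.

3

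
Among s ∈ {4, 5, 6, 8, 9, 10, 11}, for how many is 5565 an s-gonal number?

s = 4: P(4, 74) = 5476 and P(4, 75) = 5625; 5565 is not s-gonal.
s = 5: P(5, 61) = 5551 and P(5, 62) = 5735; 5565 is not s-gonal.
s = 6: P(6, 53) = 5565. ✓
s = 8: P(8, 43) = 5461 and P(8, 44) = 5720; 5565 is not s-gonal.
s = 9: P(9, 40) = 5500 and P(9, 41) = 5781; 5565 is not s-gonal.
s = 10: P(10, 37) = 5365 and P(10, 38) = 5662; 5565 is not s-gonal.
s = 11: P(11, 35) = 5390 and P(11, 36) = 5706; 5565 is not s-gonal.
Hits: s ∈ {6} → 1.

1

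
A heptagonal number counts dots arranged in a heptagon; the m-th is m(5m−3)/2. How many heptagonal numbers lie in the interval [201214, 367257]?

The n-th heptagonal number is n(5n−3)/2.
Smallest index with value ≥ 201214: n = 284 (giving 201214).
Largest index with value ≤ 367257: n = 383 (giving 366148).
Indices 284 through 383: 100 terms.

100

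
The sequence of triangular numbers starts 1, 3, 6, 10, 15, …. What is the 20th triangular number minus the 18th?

20·21/2 = 210 and 18·19/2 = 171.
Difference: 210 − 171 = 39.

39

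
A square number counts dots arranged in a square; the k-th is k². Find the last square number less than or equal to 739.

729

Solve n² ≤ 739 for integer n.
n = 27 gives 729 ≤ 739, while n = 28 gives 784 > 739; so the answer is 729.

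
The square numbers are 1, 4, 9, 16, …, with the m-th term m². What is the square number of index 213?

213² = 45369.

45369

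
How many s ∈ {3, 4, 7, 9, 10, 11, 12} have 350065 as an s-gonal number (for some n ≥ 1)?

s = 3: P(3, 836) = 349866 and P(3, 837) = 350703; 350065 is not s-gonal.
s = 4: P(4, 591) = 349281 and P(4, 592) = 350464; 350065 is not s-gonal.
s = 7: P(7, 374) = 349129 and P(7, 375) = 351000; 350065 is not s-gonal.
s = 9: P(9, 316) = 348706 and P(9, 317) = 350919; 350065 is not s-gonal.
s = 10: P(10, 296) = 349576 and P(10, 297) = 351945; 350065 is not s-gonal.
s = 11: P(11, 279) = 349308 and P(11, 280) = 351820; 350065 is not s-gonal.
s = 12: P(12, 265) = 350065. ✓
Hits: s ∈ {12} → 1.

1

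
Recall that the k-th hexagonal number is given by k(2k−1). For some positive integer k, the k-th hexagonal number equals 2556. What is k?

Set n(2n−1) = 2556, giving 2n² − n − 2556 = 0.
So n = (1 + 143) / 4 = 144/4 = 36.
Check: 36·(2·36 − 1) = 2556. ✓

36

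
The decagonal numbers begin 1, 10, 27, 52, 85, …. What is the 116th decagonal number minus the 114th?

1834

116·(4·116 − 3) = 53476 and 114·(4·114 − 3) = 51642.
Difference: 53476 − 51642 = 1834.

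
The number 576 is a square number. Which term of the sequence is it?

We need n² = 576, so n = √576 = 24.

24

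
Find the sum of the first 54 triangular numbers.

27720

Σ i(i+1)/2 = (Σi² + Σi) / 2 over i = 1..54.
Σi = 1485 and Σi² = 53955.
(1·53955 + 1·1485) / 2 = 55440/2 = 27720.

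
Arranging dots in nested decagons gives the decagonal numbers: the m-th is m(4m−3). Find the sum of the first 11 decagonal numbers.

Σ i(4i−3) = 4Σi² − 3Σi over i = 1..11.
Σi = 66 and Σi² = 506.
4·506 − 3·66 = 1826.

1826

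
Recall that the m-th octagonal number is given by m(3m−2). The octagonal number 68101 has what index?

151

Set n(3n−2) = 68101, giving 3n² − 2n − 68101 = 0.
So n = (2 + 904) / 6 = 906/6 = 151.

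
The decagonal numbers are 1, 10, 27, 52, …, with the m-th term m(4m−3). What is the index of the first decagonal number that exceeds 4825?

36

Solve n(4n−3) > 4825 for integer n.
The largest n with value ≤ 4825 is 35 (since 4795 ≤ 4825 < 5076), so the first above is n = 36, value 5076.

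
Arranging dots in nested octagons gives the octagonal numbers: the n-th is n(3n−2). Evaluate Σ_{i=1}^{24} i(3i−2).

Σ i(3i−2) = 3Σi² − 2Σi over i = 1..24.
Σi = 300 and Σi² = 4900.
3·4900 − 2·300 = 14100.

14100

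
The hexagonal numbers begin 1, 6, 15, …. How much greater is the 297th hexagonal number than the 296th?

1185

Consecutive hexagonal numbers differ by 4n − 3: here 4·297 − 3 = 1185.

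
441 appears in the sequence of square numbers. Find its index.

21

We need n² = 441, so n = √441 = 21.
Check: 21² = 441. ✓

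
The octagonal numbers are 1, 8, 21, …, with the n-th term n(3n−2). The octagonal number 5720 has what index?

Set n(3n−2) = 5720, giving 3n² − 2n − 5720 = 0.
The discriminant is 4 + 12·5720 = 68644, and √68644 = 262.
So n = (2 + 262) / 6 = 264/6 = 44.

44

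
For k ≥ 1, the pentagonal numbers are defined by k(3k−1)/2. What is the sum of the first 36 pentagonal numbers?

23976

Σ i(3i−1)/2 = (3Σi² − Σi) / 2 over i = 1..36.
Σi = 666 and Σi² = 16206.
(3·16206 − 1·666) / 2 = 47952/2 = 23976.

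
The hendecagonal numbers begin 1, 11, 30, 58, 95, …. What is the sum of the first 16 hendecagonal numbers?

6256

Σ i(9i−7)/2 = (9Σi² − 7Σi) / 2 over i = 1..16.
Σi = 136 and Σi² = 1496.
(9·1496 − 7·136) / 2 = 12512/2 = 6256.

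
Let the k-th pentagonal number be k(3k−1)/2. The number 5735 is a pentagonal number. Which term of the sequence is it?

Set n(3n−1)/2 = 5735, giving 3n² − n − 11470 = 0.
The discriminant is 1 + 24·5735 = 137641, and √137641 = 371.
So n = (1 + 371) / 6 = 372/6 = 62.

62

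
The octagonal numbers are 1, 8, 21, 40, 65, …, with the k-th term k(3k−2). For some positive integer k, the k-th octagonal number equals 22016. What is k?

86

Set n(3n−2) = 22016, giving 3n² − 2n − 22016 = 0.
The discriminant is 4 + 12·22016 = 264196, and √264196 = 514.
So n = (2 + 514) / 6 = 516/6 = 86.
Check: 86·(3·86 − 2) = 22016. ✓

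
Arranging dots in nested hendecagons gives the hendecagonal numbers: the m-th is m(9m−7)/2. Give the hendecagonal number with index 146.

146·(9·146 − 7)/2 = 146·1307/2 = 95411.

95411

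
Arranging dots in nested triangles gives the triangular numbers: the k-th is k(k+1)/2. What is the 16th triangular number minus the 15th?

Consecutive triangular numbers differ by n: T_{16} − T_{15} = 16.

16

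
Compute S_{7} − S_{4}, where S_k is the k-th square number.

33

7² = 49 and 4² = 16.
Difference: 49 − 16 = 33.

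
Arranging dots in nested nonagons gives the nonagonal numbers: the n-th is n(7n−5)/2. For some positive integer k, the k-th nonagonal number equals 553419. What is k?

398

Set n(7n−5)/2 = 553419, giving 7n² − 5n − 1106838 = 0.
The discriminant is 25 + 56·553419 = 30991489, and √30991489 = 5567.
So n = (5 + 5567) / 14 = 5572/14 = 398.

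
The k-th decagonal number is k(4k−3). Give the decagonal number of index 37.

The 37th decagonal number is n(4n−3) with n = 37.
37·(4·37 − 3) = 37·145 = 5365.

5365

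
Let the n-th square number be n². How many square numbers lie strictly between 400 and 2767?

32

The n-th square number is n².
Smallest index with value > 400: n = 21 (giving 441).
Largest index with value < 2767: n = 52 (giving 2704).
Indices 21 through 52: 32 terms.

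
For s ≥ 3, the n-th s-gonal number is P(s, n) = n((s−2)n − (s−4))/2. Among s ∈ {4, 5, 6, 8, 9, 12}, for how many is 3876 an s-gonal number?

s = 4: P(4, 62) = 3844 and P(4, 63) = 3969; 3876 is not s-gonal.
s = 5: P(5, 51) = 3876. ✓
s = 6: P(6, 44) = 3828 and P(6, 45) = 4005; 3876 is not s-gonal.
s = 8: P(8, 36) = 3816 and P(8, 37) = 4033; 3876 is not s-gonal.
s = 9: P(9, 33) = 3729 and P(9, 34) = 3961; 3876 is not s-gonal.
s = 12: P(12, 28) = 3808 and P(12, 29) = 4089; 3876 is not s-gonal.
Hits: s ∈ {5} → 1.

1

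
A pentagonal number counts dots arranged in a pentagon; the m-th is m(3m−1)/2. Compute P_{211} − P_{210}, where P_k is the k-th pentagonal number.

Consecutive pentagonal numbers differ by 3n − 2: here 3·211 − 2 = 631.

631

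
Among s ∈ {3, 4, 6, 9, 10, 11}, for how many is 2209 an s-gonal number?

1

s = 3: P(3, 65) = 2145 and P(3, 66) = 2211; 2209 is not s-gonal.
s = 4: P(4, 47) = 2209. ✓
s = 6: P(6, 33) = 2145 and P(6, 34) = 2278; 2209 is not s-gonal.
s = 9: P(9, 25) = 2125 and P(9, 26) = 2301; 2209 is not s-gonal.
s = 10: P(10, 23) = 2047 and P(10, 24) = 2232; 2209 is not s-gonal.
s = 11: P(11, 22) = 2101 and P(11, 23) = 2300; 2209 is not s-gonal.
Hits: s ∈ {4} → 1.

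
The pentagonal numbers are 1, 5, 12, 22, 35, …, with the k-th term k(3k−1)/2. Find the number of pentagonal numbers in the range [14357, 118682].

184

The n-th pentagonal number is n(3n−1)/2.
Smallest index with value ≥ 14357: n = 98 (giving 14357).
Largest index with value ≤ 118682: n = 281 (giving 118301).
Indices 98 through 281: 184 terms.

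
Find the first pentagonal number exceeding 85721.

86280

Solve n(3n−1)/2 > 85721 for integer n.
The largest n with value ≤ 85721 is 239 (since 85562 ≤ 85721 < 86280), so the first above is n = 240, value 86280.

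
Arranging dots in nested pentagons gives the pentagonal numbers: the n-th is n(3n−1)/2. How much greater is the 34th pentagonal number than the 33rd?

100

Consecutive pentagonal numbers differ by 3n − 2: here 3·34 − 2 = 100.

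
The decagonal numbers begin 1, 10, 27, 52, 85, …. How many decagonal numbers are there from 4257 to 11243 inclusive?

21

The n-th decagonal number is n(4n−3).
Smallest index with value ≥ 4257: n = 33 (giving 4257).
Largest index with value ≤ 11243: n = 53 (giving 11077).
Indices 33 through 53: 21 terms.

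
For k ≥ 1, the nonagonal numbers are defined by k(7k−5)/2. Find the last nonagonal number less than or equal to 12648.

Solve n(7n−5)/2 ≤ 12648 for integer n.
n = 60 gives 12450 ≤ 12648, while n = 61 gives 12871 > 12648; so the answer is 12450.

12450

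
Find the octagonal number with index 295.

260485

The 295th octagonal number is n(3n−2) with n = 295.
295·(3·295 − 2) = 295·883 = 260485.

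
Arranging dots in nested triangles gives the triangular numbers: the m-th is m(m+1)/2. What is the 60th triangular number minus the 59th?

60

Consecutive triangular numbers differ by n: T_{60} − T_{59} = 60.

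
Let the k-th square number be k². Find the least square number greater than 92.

Solve n² > 92 for integer n.
The largest n with value ≤ 92 is 9 (since 81 ≤ 92 < 100), so the first above is n = 10, value 100.

100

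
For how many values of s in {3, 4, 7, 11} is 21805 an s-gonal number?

1

s = 3: P(3, 208) = 21736 and P(3, 209) = 21945; 21805 is not s-gonal.
s = 4: P(4, 147) = 21609 and P(4, 148) = 21904; 21805 is not s-gonal.
s = 7: P(7, 93) = 21483 and P(7, 94) = 21949; 21805 is not s-gonal.
s = 11: P(11, 70) = 21805. ✓
Hits: s ∈ {11} → 1.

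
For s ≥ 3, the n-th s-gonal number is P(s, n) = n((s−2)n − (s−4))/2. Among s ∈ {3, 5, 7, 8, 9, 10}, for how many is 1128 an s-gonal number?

s = 3: P(3, 47) = 1128. ✓
s = 5: P(5, 27) = 1080 and P(5, 28) = 1162; 1128 is not s-gonal.
s = 7: P(7, 21) = 1071 and P(7, 22) = 1177; 1128 is not s-gonal.
s = 8: P(8, 19) = 1045 and P(8, 20) = 1160; 1128 is not s-gonal.
s = 9: P(9, 18) = 1089 and P(9, 19) = 1216; 1128 is not s-gonal.
s = 10: P(10, 17) = 1105 and P(10, 18) = 1242; 1128 is not s-gonal.
Hits: s ∈ {3} → 1.

1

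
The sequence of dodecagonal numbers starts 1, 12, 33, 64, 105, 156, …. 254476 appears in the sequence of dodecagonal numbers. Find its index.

226

Set n(5n−4) = 254476, giving 5n² − 4n − 254476 = 0.
The discriminant is 16 + 20·254476 = 5089536, and √5089536 = 2256.
So n = (4 + 2256) / 10 = 2260/10 = 226.
Check: 226·(5·226 − 4) = 254476. ✓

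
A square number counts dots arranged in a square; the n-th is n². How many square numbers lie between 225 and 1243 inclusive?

21

The n-th square number is n².
Smallest index with value ≥ 225: n = 15 (giving 225).
Largest index with value ≤ 1243: n = 35 (giving 1225).
Indices 15 through 35: 21 terms.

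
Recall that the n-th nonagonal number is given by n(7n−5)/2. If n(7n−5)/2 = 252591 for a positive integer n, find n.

Set n(7n−5)/2 = 252591, giving 7n² − 5n − 505182 = 0.
The discriminant is 25 + 56·252591 = 14145121, and √14145121 = 3761.
So n = (5 + 3761) / 14 = 3766/14 = 269.
Check: 269·(7·269 − 5)/2 = 252591. ✓

269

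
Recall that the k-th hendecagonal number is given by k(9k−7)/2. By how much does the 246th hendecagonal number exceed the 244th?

4403

246·(9·246 − 7)/2 = 271461 and 244·(9·244 − 7)/2 = 267058.
Difference: 271461 − 267058 = 4403.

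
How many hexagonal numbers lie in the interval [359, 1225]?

12

The n-th hexagonal number is n(2n−1).
Smallest index with value ≥ 359: n = 14 (giving 378).
Largest index with value ≤ 1225: n = 25 (giving 1225).
Indices 14 through 25: 12 terms.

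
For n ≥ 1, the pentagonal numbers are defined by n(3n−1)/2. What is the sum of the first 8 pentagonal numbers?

288

Σ i(3i−1)/2 = (3Σi² − Σi) / 2 over i = 1..8.
Σi = 36 and Σi² = 204.
(3·204 − 1·36) / 2 = 576/2 = 288.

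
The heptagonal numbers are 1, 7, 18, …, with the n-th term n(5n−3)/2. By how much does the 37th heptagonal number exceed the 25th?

37·(5·37 − 3)/2 = 3367 and 25·(5·25 − 3)/2 = 1525.
Difference: 3367 − 1525 = 1842.

1842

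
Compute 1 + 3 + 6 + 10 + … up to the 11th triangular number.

Σ i(i+1)/2 = (Σi² + Σi) / 2 over i = 1..11.
Σi = 66 and Σi² = 506.
(1·506 + 1·66) / 2 = 572/2 = 286.

286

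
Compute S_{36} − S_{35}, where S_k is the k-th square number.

n² − (n−1)² = 2n − 1, so 36² − 35² = 2·36 − 1 = 71.

71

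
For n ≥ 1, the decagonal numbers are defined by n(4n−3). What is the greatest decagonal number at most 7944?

7612

Solve n(4n−3) ≤ 7944 for integer n.
n = 44 gives 7612 ≤ 7944, while n = 45 gives 7965 > 7944; so the answer is 7612.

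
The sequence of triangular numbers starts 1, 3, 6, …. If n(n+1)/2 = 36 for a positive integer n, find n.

8

Set n(n+1)/2 = 36, giving n² + n − 72 = 0.
The discriminant is 1 + 8·36 = 289, and √289 = 17.
So n = (-1 + 17) / 2 = 16/2 = 8.
Check: 8·9/2 = 36. ✓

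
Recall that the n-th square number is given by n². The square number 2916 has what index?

54

We need n² = 2916, so n = √2916 = 54.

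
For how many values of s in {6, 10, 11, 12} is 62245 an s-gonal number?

1

s = 6: P(6, 176) = 61776 and P(6, 177) = 62481; 62245 is not s-gonal.
s = 10: P(10, 125) = 62125 and P(10, 126) = 63126; 62245 is not s-gonal.
s = 11: P(11, 118) = 62245. ✓
s = 12: P(12, 111) = 61161 and P(12, 112) = 62272; 62245 is not s-gonal.
Hits: s ∈ {11} → 1.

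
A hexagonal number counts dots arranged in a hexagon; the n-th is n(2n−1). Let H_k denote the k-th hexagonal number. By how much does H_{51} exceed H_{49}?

51·(2·51 − 1) = 5151 and 49·(2·49 − 1) = 4753.
Difference: 5151 − 4753 = 398.

398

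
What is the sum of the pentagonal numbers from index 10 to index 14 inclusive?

Σ i(3i−1)/2 = (3Σi² − Σi) / 2 over i = 10..14.
Σi = 105 − 45 = 60 and Σi² = 1015 − 285 = 730.
(3·730 − 1·60) / 2 = 2130/2 = 1065.

1065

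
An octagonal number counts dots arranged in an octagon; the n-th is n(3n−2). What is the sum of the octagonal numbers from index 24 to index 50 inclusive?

113805

Σ i(3i−2) = 3Σi² − 2Σi over i = 24..50.
Σi = 1275 − 276 = 999 and Σi² = 42925 − 4324 = 38601.
3·38601 − 2·999 = 113805.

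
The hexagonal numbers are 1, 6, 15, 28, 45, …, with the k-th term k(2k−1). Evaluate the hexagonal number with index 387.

The 387th hexagonal number is n(2n−1) with n = 387.
387·(2·387 − 1) = 387·773 = 299151.

299151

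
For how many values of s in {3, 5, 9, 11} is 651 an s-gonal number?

2

s = 3: P(3, 35) = 630 and P(3, 36) = 666; 651 is not s-gonal.
s = 5: P(5, 21) = 651. ✓
s = 9: P(9, 14) = 651. ✓
s = 11: P(11, 12) = 606 and P(11, 13) = 715; 651 is not s-gonal.
Hits: s ∈ {5, 9} → 2.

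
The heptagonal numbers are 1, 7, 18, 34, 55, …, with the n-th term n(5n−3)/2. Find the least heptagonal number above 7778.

8037

Solve n(5n−3)/2 > 7778 for integer n.
The largest n with value ≤ 7778 is 56 (since 7756 ≤ 7778 < 8037), so the first above is n = 57, value 8037.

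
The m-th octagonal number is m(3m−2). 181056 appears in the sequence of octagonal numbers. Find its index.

246

Set n(3n−2) = 181056, giving 3n² − 2n − 181056 = 0.
The discriminant is 4 + 12·181056 = 2172676, and √2172676 = 1474.
So n = (2 + 1474) / 6 = 1476/6 = 246.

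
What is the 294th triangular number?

43365

294·295/2 = 86730/2 = 43365.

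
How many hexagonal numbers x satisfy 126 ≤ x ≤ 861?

13

The n-th hexagonal number is n(2n−1).
Smallest index with value ≥ 126: n = 9 (giving 153).
Largest index with value ≤ 861: n = 21 (giving 861).
Indices 9 through 21: 13 terms.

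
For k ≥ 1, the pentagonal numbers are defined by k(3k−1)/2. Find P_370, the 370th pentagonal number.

205165

The 370th pentagonal number is n(3n−1)/2 with n = 370.
370·(3·370 − 1)/2 = 370·1109/2 = 205165.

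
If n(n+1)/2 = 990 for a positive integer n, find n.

Set n(n+1)/2 = 990, giving n² + n − 1980 = 0.
So n = (-1 + 89) / 2 = 88/2 = 44.

44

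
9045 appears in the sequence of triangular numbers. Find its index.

134

Set n(n+1)/2 = 9045, giving n² + n − 18090 = 0.
The discriminant is 1 + 8·9045 = 72361, and √72361 = 269.
So n = (-1 + 269) / 2 = 268/2 = 134.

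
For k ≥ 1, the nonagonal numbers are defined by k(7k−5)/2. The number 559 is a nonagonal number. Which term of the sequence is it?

Set n(7n−5)/2 = 559, giving 7n² − 5n − 1118 = 0.
The discriminant is 25 + 56·559 = 31329, and √31329 = 177.
So n = (5 + 177) / 14 = 182/14 = 13.
Check: 13·(7·13 − 5)/2 = 559. ✓

13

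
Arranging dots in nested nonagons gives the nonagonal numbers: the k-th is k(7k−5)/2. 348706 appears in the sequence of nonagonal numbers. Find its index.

316

Set n(7n−5)/2 = 348706, giving 7n² − 5n − 697412 = 0.
The discriminant is 25 + 56·348706 = 19527561, and √19527561 = 4419.
So n = (5 + 4419) / 14 = 4424/14 = 316.
Check: 316·(7·316 − 5)/2 = 348706. ✓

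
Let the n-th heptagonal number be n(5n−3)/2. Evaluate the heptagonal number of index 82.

The 82nd heptagonal number is n(5n−3)/2 with n = 82.
82·(5·82 − 3)/2 = 82·407/2 = 16687.

16687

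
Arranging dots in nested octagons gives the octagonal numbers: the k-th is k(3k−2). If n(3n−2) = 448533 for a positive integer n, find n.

Set n(3n−2) = 448533, giving 3n² − 2n − 448533 = 0.
So n = (2 + 2320) / 6 = 2322/6 = 387.
Check: 387·(3·387 − 2) = 448533. ✓

387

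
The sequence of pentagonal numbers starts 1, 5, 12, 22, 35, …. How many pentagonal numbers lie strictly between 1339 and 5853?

The n-th pentagonal number is n(3n−1)/2.
Smallest index with value > 1339: n = 31 (giving 1426).
Largest index with value < 5853: n = 62 (giving 5735).
Indices 31 through 62: 32 terms.

32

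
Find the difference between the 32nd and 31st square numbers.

n² − (n−1)² = 2n − 1, so 32² − 31² = 2·32 − 1 = 63.

63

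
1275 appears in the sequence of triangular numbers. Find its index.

Set n(n+1)/2 = 1275, giving n² + n − 2550 = 0.
The discriminant is 1 + 8·1275 = 10201, and √10201 = 101.
So n = (-1 + 101) / 2 = 100/2 = 50.

50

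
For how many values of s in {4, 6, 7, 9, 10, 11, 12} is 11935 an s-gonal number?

1

s = 4: P(4, 109) = 11881 and P(4, 110) = 12100; 11935 is not s-gonal.
s = 6: P(6, 77) = 11781 and P(6, 78) = 12090; 11935 is not s-gonal.
s = 7: P(7, 69) = 11799 and P(7, 70) = 12145; 11935 is not s-gonal.
s = 9: P(9, 58) = 11629 and P(9, 59) = 12036; 11935 is not s-gonal.
s = 10: P(10, 55) = 11935. ✓
s = 11: P(11, 51) = 11526 and P(11, 52) = 11986; 11935 is not s-gonal.
s = 12: P(12, 49) = 11809 and P(12, 50) = 12300; 11935 is not s-gonal.
Hits: s ∈ {10} → 1.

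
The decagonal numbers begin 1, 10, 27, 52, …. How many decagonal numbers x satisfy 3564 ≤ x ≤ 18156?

37

The n-th decagonal number is n(4n−3).
Smallest index with value ≥ 3564: n = 31 (giving 3751).
Largest index with value ≤ 18156: n = 67 (giving 17755).
Indices 31 through 67: 37 terms.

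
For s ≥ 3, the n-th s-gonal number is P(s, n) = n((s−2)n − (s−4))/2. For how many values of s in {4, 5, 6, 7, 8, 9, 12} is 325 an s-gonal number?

2

s = 4: P(4, 18) = 324 and P(4, 19) = 361; 325 is not s-gonal.
s = 5: P(5, 14) = 287 and P(5, 15) = 330; 325 is not s-gonal.
s = 6: P(6, 13) = 325. ✓
s = 7: P(7, 11) = 286 and P(7, 12) = 342; 325 is not s-gonal.
s = 8: P(8, 10) = 280 and P(8, 11) = 341; 325 is not s-gonal.
s = 9: P(9, 10) = 325. ✓
s = 12: P(12, 8) = 288 and P(12, 9) = 369; 325 is not s-gonal.
Hits: s ∈ {6, 9} → 2.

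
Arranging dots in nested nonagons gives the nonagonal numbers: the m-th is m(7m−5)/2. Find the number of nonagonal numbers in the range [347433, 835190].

The n-th nonagonal number is n(7n−5)/2.
Smallest index with value ≥ 347433: n = 316 (giving 348706).
Largest index with value ≤ 835190: n = 488 (giving 832284).
Indices 316 through 488: 173 terms.

173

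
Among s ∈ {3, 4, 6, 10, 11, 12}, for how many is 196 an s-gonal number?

s = 3: P(3, 19) = 190 and P(3, 20) = 210; 196 is not s-gonal.
s = 4: P(4, 14) = 196. ✓
s = 6: P(6, 10) = 190 and P(6, 11) = 231; 196 is not s-gonal.
s = 10: P(10, 7) = 175 and P(10, 8) = 232; 196 is not s-gonal.
s = 11: P(11, 7) = 196. ✓
s = 12: P(12, 6) = 156 and P(12, 7) = 217; 196 is not s-gonal.
Hits: s ∈ {4, 11} → 2.

2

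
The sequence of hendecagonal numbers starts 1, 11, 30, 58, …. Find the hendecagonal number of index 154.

106183

The 154th hendecagonal number is n(9n−7)/2 with n = 154.
154·(9·154 − 7)/2 = 154·1379/2 = 106183.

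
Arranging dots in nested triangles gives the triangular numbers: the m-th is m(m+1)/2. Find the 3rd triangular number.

6

The 3rd triangular number is n(n+1)/2 with n = 3.
3·4/2 = 12/2 = 6.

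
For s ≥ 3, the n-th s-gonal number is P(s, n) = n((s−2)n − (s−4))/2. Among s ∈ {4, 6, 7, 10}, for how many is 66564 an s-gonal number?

s = 4: P(4, 258) = 66564. ✓
s = 6: P(6, 182) = 66066 and P(6, 183) = 66795; 66564 is not s-gonal.
s = 7: P(7, 163) = 66178 and P(7, 164) = 66994; 66564 is not s-gonal.
s = 10: P(10, 129) = 66177 and P(10, 130) = 67210; 66564 is not s-gonal.
Hits: s ∈ {4} → 1.

1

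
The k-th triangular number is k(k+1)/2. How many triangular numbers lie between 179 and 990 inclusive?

26

The n-th triangular number is n(n+1)/2.
Smallest index with value ≥ 179: n = 19 (giving 190).
Largest index with value ≤ 990: n = 44 (giving 990).
Indices 19 through 44: 26 terms.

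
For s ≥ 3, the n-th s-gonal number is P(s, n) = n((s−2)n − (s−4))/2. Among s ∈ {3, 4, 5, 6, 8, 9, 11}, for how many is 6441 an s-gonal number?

s = 3: P(3, 113) = 6441. ✓
s = 4: P(4, 80) = 6400 and P(4, 81) = 6561; 6441 is not s-gonal.
s = 5: P(5, 65) = 6305 and P(5, 66) = 6501; 6441 is not s-gonal.
s = 6: P(6, 57) = 6441. ✓
s = 8: P(8, 46) = 6256 and P(8, 47) = 6533; 6441 is not s-gonal.
s = 9: P(9, 43) = 6364 and P(9, 44) = 6666; 6441 is not s-gonal.
s = 11: P(11, 38) = 6365 and P(11, 39) = 6708; 6441 is not s-gonal.
Hits: s ∈ {3, 6} → 2.

2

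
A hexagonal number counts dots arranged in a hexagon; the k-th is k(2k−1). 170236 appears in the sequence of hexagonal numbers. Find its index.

Set n(2n−1) = 170236, giving 2n² − n − 170236 = 0.
The discriminant is 1 + 8·170236 = 1361889, and √1361889 = 1167.
So n = (1 + 1167) / 4 = 1168/4 = 292.
Check: 292·(2·292 − 1) = 170236. ✓

292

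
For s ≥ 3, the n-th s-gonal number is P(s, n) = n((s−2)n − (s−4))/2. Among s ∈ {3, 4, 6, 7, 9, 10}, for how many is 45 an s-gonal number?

2

s = 3: P(3, 9) = 45. ✓
s = 4: P(4, 6) = 36 and P(4, 7) = 49; 45 is not s-gonal.
s = 6: P(6, 5) = 45. ✓
s = 7: P(7, 4) = 34 and P(7, 5) = 55; 45 is not s-gonal.
s = 9: P(9, 3) = 24 and P(9, 4) = 46; 45 is not s-gonal.
s = 10: P(10, 3) = 27 and P(10, 4) = 52; 45 is not s-gonal.
Hits: s ∈ {3, 6} → 2.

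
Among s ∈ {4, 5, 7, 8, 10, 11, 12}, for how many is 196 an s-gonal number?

2

s = 4: P(4, 14) = 196. ✓
s = 5: P(5, 11) = 176 and P(5, 12) = 210; 196 is not s-gonal.
s = 7: P(7, 9) = 189 and P(7, 10) = 235; 196 is not s-gonal.
s = 8: P(8, 8) = 176 and P(8, 9) = 225; 196 is not s-gonal.
s = 10: P(10, 7) = 175 and P(10, 8) = 232; 196 is not s-gonal.
s = 11: P(11, 7) = 196. ✓
s = 12: P(12, 6) = 156 and P(12, 7) = 217; 196 is not s-gonal.
Hits: s ∈ {4, 11} → 2.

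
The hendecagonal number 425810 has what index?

Set n(9n−7)/2 = 425810, giving 9n² − 7n − 851620 = 0.
So n = (7 + 5537) / 18 = 5544/18 = 308.
Check: 308·(9·308 − 7)/2 = 425810. ✓

308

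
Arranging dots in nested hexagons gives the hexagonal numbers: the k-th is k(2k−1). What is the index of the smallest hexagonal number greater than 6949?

Solve n(2n−1) > 6949 for integer n.
The largest n with value ≤ 6949 is 59 (since 6903 ≤ 6949 < 7140), so the first above is n = 60, value 7140.

60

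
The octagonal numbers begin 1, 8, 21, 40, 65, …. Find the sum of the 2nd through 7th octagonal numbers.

Σ i(3i−2) = 3Σi² − 2Σi over i = 2..7.
Σi = 28 − 1 = 27 and Σi² = 140 − 1 = 139.
3·139 − 2·27 = 363.

363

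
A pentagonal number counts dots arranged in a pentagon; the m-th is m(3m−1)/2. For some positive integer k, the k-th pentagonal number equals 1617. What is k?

Set n(3n−1)/2 = 1617, giving 3n² − n − 3234 = 0.
The discriminant is 1 + 24·1617 = 38809, and √38809 = 197.
So n = (1 + 197) / 6 = 198/6 = 33.
Check: 33·(3·33 − 1)/2 = 1617. ✓

33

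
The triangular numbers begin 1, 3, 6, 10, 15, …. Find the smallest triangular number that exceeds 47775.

Solve n(n+1)/2 > 47775 for integer n.
The largest n with value ≤ 47775 is 308 (since 47586 ≤ 47775 < 47895), so the first above is n = 309, value 47895.

47895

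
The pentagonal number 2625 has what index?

Set n(3n−1)/2 = 2625, giving 3n² − n − 5250 = 0.
The discriminant is 1 + 24·2625 = 63001, and √63001 = 251.
So n = (1 + 251) / 6 = 252/6 = 42.
Check: 42·(3·42 − 1)/2 = 2625. ✓

42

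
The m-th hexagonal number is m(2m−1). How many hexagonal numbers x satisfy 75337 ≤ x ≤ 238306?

151

The n-th hexagonal number is n(2n−1).
Smallest index with value ≥ 75337: n = 195 (giving 75855).
Largest index with value ≤ 238306: n = 345 (giving 237705).
Indices 195 through 345: 151 terms.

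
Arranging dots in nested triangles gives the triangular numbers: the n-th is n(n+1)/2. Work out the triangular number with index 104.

5460

The 104th triangular number is n(n+1)/2 with n = 104.
104·105/2 = 10920/2 = 5460.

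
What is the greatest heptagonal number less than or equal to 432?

403

Solve n(5n−3)/2 ≤ 432 for integer n.
n = 13 gives 403 ≤ 432, while n = 14 gives 469 > 432; so the answer is 403.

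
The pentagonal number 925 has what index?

Set n(3n−1)/2 = 925, giving 3n² − n − 1850 = 0.
The discriminant is 1 + 24·925 = 22201, and √22201 = 149.
So n = (1 + 149) / 6 = 150/6 = 25.

25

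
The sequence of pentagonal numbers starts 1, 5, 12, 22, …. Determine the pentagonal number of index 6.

51

6·(3·6 − 1)/2 = 6·17/2 = 51.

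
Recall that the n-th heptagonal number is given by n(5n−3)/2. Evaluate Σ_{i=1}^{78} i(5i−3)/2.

Σ i(5i−3)/2 = (5Σi² − 3Σi) / 2 over i = 1..78.
Σi = 3081 and Σi² = 161239.
(5·161239 − 3·3081) / 2 = 796952/2 = 398476.

398476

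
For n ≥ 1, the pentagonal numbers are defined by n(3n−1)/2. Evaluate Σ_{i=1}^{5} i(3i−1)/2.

Σ i(3i−1)/2 = (3Σi² − Σi) / 2 over i = 1..5.
Σi = 15 and Σi² = 55.
(3·55 − 1·15) / 2 = 150/2 = 75.

75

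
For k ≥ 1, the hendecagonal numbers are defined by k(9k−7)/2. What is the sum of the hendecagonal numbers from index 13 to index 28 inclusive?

30640

Σ i(9i−7)/2 = (9Σi² − 7Σi) / 2 over i = 13..28.
Σi = 406 − 78 = 328 and Σi² = 7714 − 650 = 7064.
(9·7064 − 7·328) / 2 = 61280/2 = 30640.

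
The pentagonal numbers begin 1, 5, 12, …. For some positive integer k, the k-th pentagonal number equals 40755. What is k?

165

Set n(3n−1)/2 = 40755, giving 3n² − n − 81510 = 0.
So n = (1 + 989) / 6 = 990/6 = 165.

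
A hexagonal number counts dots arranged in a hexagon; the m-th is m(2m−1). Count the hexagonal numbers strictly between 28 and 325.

8

The n-th hexagonal number is n(2n−1).
Smallest index with value > 28: n = 5 (giving 45).
Largest index with value < 325: n = 12 (giving 276).
Indices 5 through 12: 8 terms.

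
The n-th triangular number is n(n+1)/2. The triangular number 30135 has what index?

245

Set n(n+1)/2 = 30135, giving n² + n − 60270 = 0.
The discriminant is 1 + 8·30135 = 241081, and √241081 = 491.
So n = (-1 + 491) / 2 = 490/2 = 245.
Check: 245·246/2 = 30135. ✓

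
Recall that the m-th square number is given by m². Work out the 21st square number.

The 21st square number is n² with n = 21.
21² = 441.

441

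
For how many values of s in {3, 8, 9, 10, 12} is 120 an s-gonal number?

1

s = 3: P(3, 15) = 120. ✓
s = 8: P(8, 6) = 96 and P(8, 7) = 133; 120 is not s-gonal.
s = 9: P(9, 6) = 111 and P(9, 7) = 154; 120 is not s-gonal.
s = 10: P(10, 5) = 85 and P(10, 6) = 126; 120 is not s-gonal.
s = 12: P(12, 5) = 105 and P(12, 6) = 156; 120 is not s-gonal.
Hits: s ∈ {3} → 1.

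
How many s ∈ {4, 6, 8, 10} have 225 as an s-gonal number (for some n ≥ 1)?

2

s = 4: P(4, 15) = 225. ✓
s = 6: P(6, 10) = 190 and P(6, 11) = 231; 225 is not s-gonal.
s = 8: P(8, 9) = 225. ✓
s = 10: P(10, 7) = 175 and P(10, 8) = 232; 225 is not s-gonal.
Hits: s ∈ {4, 8} → 2.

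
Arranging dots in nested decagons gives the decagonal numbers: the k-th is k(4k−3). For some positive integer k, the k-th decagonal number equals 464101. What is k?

341

Set n(4n−3) = 464101, giving 4n² − 3n − 464101 = 0.
So n = (3 + 2725) / 8 = 2728/8 = 341.
Check: 341·(4·341 − 3) = 464101. ✓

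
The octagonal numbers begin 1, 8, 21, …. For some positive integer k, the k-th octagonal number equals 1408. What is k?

Set n(3n−2) = 1408, giving 3n² − 2n − 1408 = 0.
The discriminant is 4 + 12·1408 = 16900, and √16900 = 130.
So n = (2 + 130) / 6 = 132/6 = 22.
Check: 22·(3·22 − 2) = 1408. ✓

22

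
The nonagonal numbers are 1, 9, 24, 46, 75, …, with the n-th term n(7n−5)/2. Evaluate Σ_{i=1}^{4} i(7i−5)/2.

Σ i(7i−5)/2 = (7Σi² − 5Σi) / 2 over i = 1..4.
Σi = 10 and Σi² = 30.
(7·30 − 5·10) / 2 = 160/2 = 80.

80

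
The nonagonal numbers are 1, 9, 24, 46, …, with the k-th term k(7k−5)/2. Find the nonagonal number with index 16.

The 16th nonagonal number is n(7n−5)/2 with n = 16.
16·(7·16 − 5)/2 = 16·107/2 = 856.

856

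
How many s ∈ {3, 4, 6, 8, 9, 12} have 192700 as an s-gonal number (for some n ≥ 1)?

s = 3: P(3, 620) = 192510 and P(3, 621) = 193131; 192700 is not s-gonal.
s = 4: P(4, 438) = 191844 and P(4, 439) = 192721; 192700 is not s-gonal.
s = 6: P(6, 310) = 191890 and P(6, 311) = 193131; 192700 is not s-gonal.
s = 8: P(8, 253) = 191521 and P(8, 254) = 193040; 192700 is not s-gonal.
s = 9: P(9, 235) = 192700. ✓
s = 12: P(12, 196) = 191296 and P(12, 197) = 193257; 192700 is not s-gonal.
Hits: s ∈ {9} → 1.

1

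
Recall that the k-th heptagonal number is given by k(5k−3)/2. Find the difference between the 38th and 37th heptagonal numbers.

Consecutive heptagonal numbers differ by 5n − 4: here 5·38 − 4 = 186.

186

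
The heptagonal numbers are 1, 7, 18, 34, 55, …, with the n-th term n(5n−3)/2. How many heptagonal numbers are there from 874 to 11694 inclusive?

50

The n-th heptagonal number is n(5n−3)/2.
Smallest index with value ≥ 874: n = 19 (giving 874).
Largest index with value ≤ 11694: n = 68 (giving 11458).
Indices 19 through 68: 50 terms.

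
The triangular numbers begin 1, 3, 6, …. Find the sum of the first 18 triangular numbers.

Σ i(i+1)/2 = (Σi² + Σi) / 2 over i = 1..18.
Σi = 171 and Σi² = 2109.
(1·2109 + 1·171) / 2 = 2280/2 = 1140.

1140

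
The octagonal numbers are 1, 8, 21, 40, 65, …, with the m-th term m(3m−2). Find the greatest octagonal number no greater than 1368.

1281

Solve n(3n−2) ≤ 1368 for integer n.
n = 21 gives 1281 ≤ 1368, while n = 22 gives 1408 > 1368; so the answer is 1281.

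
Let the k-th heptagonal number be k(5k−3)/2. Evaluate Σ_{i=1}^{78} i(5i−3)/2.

Σ i(5i−3)/2 = (5Σi² − 3Σi) / 2 over i = 1..78.
Σi = 3081 and Σi² = 161239.
(5·161239 − 3·3081) / 2 = 796952/2 = 398476.

398476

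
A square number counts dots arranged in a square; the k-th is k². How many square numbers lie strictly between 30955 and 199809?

The n-th square number is n².
Smallest index with value > 30955: n = 176 (giving 30976).
Largest index with value < 199809: n = 446 (giving 198916).
Indices 176 through 446: 271 terms.

271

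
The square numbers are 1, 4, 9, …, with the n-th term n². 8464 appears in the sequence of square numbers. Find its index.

92

We need n² = 8464, so n = √8464 = 92.
Check: 92² = 8464. ✓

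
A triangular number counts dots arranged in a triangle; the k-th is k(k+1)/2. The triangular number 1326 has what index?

51

Set n(n+1)/2 = 1326, giving n² + n − 2652 = 0.
The discriminant is 1 + 8·1326 = 10609, and √10609 = 103.
So n = (-1 + 103) / 2 = 102/2 = 51.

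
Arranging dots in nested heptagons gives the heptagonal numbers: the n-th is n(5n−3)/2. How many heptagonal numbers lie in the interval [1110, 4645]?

The n-th heptagonal number is n(5n−3)/2.
Smallest index with value ≥ 1110: n = 22 (giving 1177).
Largest index with value ≤ 4645: n = 43 (giving 4558).
Indices 22 through 43: 22 terms.

22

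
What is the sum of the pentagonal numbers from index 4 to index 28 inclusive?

Σ i(3i−1)/2 = (3Σi² − Σi) / 2 over i = 4..28.
Σi = 406 − 6 = 400 and Σi² = 7714 − 14 = 7700.
(3·7700 − 1·400) / 2 = 22700/2 = 11350.

11350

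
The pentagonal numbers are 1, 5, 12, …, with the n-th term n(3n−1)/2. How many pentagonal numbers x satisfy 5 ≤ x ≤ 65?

5

The n-th pentagonal number is n(3n−1)/2.
Smallest index with value ≥ 5: n = 2 (giving 5).
Largest index with value ≤ 65: n = 6 (giving 51).
Indices 2 through 6: 5 terms.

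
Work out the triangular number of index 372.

69378

The 372nd triangular number is n(n+1)/2 with n = 372.
372·373/2 = 138756/2 = 69378.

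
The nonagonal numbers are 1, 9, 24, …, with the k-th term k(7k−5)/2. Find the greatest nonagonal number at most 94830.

Solve n(7n−5)/2 ≤ 94830 for integer n.
n = 164 gives 93726 ≤ 94830, while n = 165 gives 94875 > 94830; so the answer is 93726.

93726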